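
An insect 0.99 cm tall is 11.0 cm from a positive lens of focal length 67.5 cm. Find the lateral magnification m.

m = +1.19

1/d_i = 1/f − 1/d_o = 1/(67.50) − 1/(11.0) = -0.07609, so d_i = -13.14 cm.
m = −d_i/d_o = −(-13.14)/(11.0) = +1.19.
The image is virtual, upright and enlarged, on the same side as the object.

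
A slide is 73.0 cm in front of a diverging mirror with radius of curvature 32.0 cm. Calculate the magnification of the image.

m = +0.180

f = R/2 = 32.0/2 = 16.00 cm; for a diverging mirror, f = -16.00 cm.
1/d_i = 1/f − 1/d_o = 1/(-16.00) − 1/(73.0) = -0.07620, so d_i = -13.12 cm.
m = −d_i/d_o = −(-13.12)/(73.0) = +0.180.
The image is virtual, upright and reduced, behind the mirror.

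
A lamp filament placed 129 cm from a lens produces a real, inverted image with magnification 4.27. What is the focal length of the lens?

m = −d_i/d_o ⇒ d_i = −m·d_o = −(-4.27)·(129) = 550.8 cm.
1/f = 1/d_o + 1/d_i = 1/(129) + 1/(550.8) = 0.009567, so f = 105 cm.
Since f is positive, the lens is converging.

f = 105 cm (converging)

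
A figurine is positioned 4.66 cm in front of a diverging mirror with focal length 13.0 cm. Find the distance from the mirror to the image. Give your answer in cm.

For a diverging mirror, f = -13.0 cm.
Mirror equation: 1/v = 1/f − 1/u = 1/(-13.00) − 1/(4.66) = -0.07692 − 0.2146 = -0.2915, so v = -3.43 cm.
The image is virtual, upright and reduced, behind the mirror.

3.43 cm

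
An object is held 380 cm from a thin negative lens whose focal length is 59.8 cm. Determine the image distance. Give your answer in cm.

51.7 cm

For a negative lens, f = -59.8 cm.
Thin-lens equation: 1/v = 1/f − 1/u = 1/(-59.80) − 1/(380) = -0.01672 − 0.002632 = -0.01935, so v = -51.7 cm.
The image is virtual, upright and reduced, on the same side as the object.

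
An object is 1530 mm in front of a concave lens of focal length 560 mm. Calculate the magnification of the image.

For a concave lens, f = -560 mm.
1/d_i = 1/f − 1/d_o = 1/(-560.0) − 1/(1530) = -0.002439, so d_i = -410.0 mm.
m = −d_i/d_o = −(-410.0)/(1530) = +0.268.
The image is virtual, upright and reduced, on the same side as the object.

m = +0.268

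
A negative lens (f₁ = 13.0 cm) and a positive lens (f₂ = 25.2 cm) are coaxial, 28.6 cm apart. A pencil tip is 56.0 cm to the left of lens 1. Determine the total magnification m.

f₁ = −13.0 cm (diverging).
Lens 1: 1/d_i1 = 1/(-13.0) − 1/(56.0) = -0.09478, so d_i1 = -10.55 cm; m₁ = −d_i1/d_o1 = +0.1884.
d_o2 = 28.6 − (-10.55) = 39.15 cm.
Lens 2: 1/d_i2 = 1/(25.2) − 1/(39.15) = 0.01414, so d_i2 = 70.72 cm; m₂ = −d_i2/d_o2 = -1.806.
m = m₁·m₂ = (+0.1884)(-1.806) = -0.340.

m = -0.340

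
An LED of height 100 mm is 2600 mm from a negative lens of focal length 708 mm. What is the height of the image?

For a negative lens, f = -708 mm.
1/d_i = 1/f − 1/d_o = 1/(-708.0) − 1/(2600) = -0.001797, so d_i = -556.5 mm.
m = −d_i/d_o = +0.2140.
|h_i| = |m|·h_o = 0.2140 × 100 = 21.4 mm. The image is virtual, upright and reduced, on the same side as the object.

21.4 mm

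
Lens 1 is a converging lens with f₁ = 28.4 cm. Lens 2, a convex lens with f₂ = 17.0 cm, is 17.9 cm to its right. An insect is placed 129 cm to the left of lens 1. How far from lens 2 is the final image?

8.86 cm

Lens 1: 1/d_i1 = 1/f₁ − 1/d_o1 = 1/(28.4) − 1/(129) = 0.02746, so d_i1 = 36.42 cm.
The intermediate image is 36.42 cm to the right of lens 1, which lies 18.52 cm to the right of lens 2 — a virtual object — so d_o2 = −18.52 cm.
Lens 2: 1/d_i2 = 1/f₂ − 1/d_o2 = 1/(17.0) − 1/(-18.52) = 0.1128, so d_i2 = 8.86 cm.
The final image is real, 8.86 cm to the right of lens 2 (overall magnification ≈ -0.14).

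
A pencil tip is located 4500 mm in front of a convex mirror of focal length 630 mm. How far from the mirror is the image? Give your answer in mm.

553 mm

For a convex mirror, f = -630 mm.
Mirror equation: 1/q = 1/f − 1/p = 1/(-630.0) − 1/(4500) = -0.001587 − 0.0002222 = -0.001810, so q = -553 mm.
The image is virtual, upright and reduced, behind the mirror.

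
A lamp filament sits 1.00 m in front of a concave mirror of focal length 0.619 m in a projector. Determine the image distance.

Mirror equation: 1/q = 1/f − 1/p = 1/(0.6190) − 1/(1.00) = 1.616 − 1.000 = 0.6155, so q = 1.62 m.
The image is real, inverted and enlarged, in front of the mirror.

1.62 m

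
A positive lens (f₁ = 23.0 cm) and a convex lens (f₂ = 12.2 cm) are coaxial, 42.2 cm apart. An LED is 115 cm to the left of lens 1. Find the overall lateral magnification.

Lens 1: 1/d_i1 = 1/(23.0) − 1/(115) = 0.03478, so d_i1 = 28.75 cm; m₁ = −d_i1/d_o1 = -0.2500.
d_o2 = 42.2 − (28.75) = 13.45 cm.
Lens 2: 1/d_i2 = 1/(12.2) − 1/(13.45) = 0.007618, so d_i2 = 131.3 cm; m₂ = −d_i2/d_o2 = -9.760.
m = m₁·m₂ = (-0.2500)(-9.760) = +2.44.

m = +2.44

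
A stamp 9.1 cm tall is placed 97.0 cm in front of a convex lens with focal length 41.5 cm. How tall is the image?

1/d_i = 1/f − 1/d_o = 1/(41.50) − 1/(97.0) = 0.01379, so d_i = 72.53 cm.
m = −d_i/d_o = -0.7477.
|h_i| = |m|·h_o = 0.7477 × 9.1 = 6.80 cm. The image is real, inverted and reduced, on the far side of the lens.

6.80 cm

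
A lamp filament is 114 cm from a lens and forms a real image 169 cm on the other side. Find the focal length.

f = 68.1 cm (converging)

Real image ⇒ d_i = +169 cm.
1/f = 1/d_o + 1/d_i = 1/(114) + 1/(169) = 0.01469, so f = 68.1 cm.
Since f is positive, the lens is converging.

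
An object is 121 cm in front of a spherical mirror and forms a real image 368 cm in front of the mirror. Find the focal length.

f = 91.1 cm (concave)

Real image ⇒ d_i = +368 cm.
1/f = 1/d_o + 1/d_i = 1/(121) + 1/(368) = 0.01098, so f = 91.1 cm.
Since f is positive, the spherical mirror is concave.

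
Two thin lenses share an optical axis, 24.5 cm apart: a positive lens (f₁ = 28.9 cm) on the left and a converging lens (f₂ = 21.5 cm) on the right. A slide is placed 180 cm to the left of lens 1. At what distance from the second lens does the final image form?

Lens 1: 1/d_i1 = 1/f₁ − 1/d_o1 = 1/(28.9) − 1/(180) = 0.02905, so d_i1 = 34.43 cm.
The intermediate image is 34.43 cm to the right of lens 1, which lies 9.930 cm to the right of lens 2 — a virtual object — so d_o2 = −9.930 cm.
Lens 2: 1/d_i2 = 1/f₂ − 1/d_o2 = 1/(21.5) − 1/(-9.930) = 0.1472, so d_i2 = 6.79 cm.
The final image is real, 6.79 cm to the right of lens 2 (overall magnification ≈ -0.13).

6.79 cm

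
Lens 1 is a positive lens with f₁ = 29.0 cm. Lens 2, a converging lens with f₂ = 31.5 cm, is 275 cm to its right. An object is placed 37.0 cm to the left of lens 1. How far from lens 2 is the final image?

Lens 1: 1/d_i1 = 1/f₁ − 1/d_o1 = 1/(29.0) − 1/(37.0) = 0.007456, so d_i1 = 134.1 cm.
The intermediate image is 134.1 cm to the right of lens 1, which is 275 − (134.1) = 140.9 cm to the left of lens 2, so d_o2 = +140.9 cm.
Lens 2: 1/d_i2 = 1/f₂ − 1/d_o2 = 1/(31.5) − 1/(140.9) = 0.02465, so d_i2 = 40.6 cm.
The final image is real, 40.6 cm to the right of lens 2 (overall magnification ≈ 1.0).

40.6 cm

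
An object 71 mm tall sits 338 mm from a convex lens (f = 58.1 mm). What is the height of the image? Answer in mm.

1/d_i = 1/f − 1/d_o = 1/(58.10) − 1/(338) = 0.01425, so d_i = 70.16 mm.
m = −d_i/d_o = -0.2076.
|h_i| = |m|·h_o = 0.2076 × 71 = 14.7 mm. The image is real, inverted and reduced, on the far side of the lens.

14.7 mm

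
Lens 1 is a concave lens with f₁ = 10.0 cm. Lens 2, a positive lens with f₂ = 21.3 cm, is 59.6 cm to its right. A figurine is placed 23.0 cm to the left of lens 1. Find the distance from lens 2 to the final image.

31.3 cm

Lens 1 is diverging, so f₁ = −10.0 cm.
Lens 1: 1/d_i1 = 1/f₁ − 1/d_o1 = 1/(-10.0) − 1/(23.0) = -0.1435, so d_i1 = -6.970 cm.
The intermediate image is 6.970 cm to the left of lens 1 (virtual), which is 59.6 − (-6.970) = 66.57 cm to the left of lens 2, so d_o2 = +66.57 cm.
Lens 2: 1/d_i2 = 1/f₂ − 1/d_o2 = 1/(21.3) − 1/(66.57) = 0.03193, so d_i2 = 31.3 cm.
The final image is real, 31.3 cm to the right of lens 2 (overall magnification ≈ -0.14).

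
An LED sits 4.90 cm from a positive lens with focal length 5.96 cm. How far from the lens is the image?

Lens equation: 1/s_i = 1/f − 1/s_o = 1/(5.960) − 1/(4.90) = 0.1678 − 0.2041 = -0.03630, so s_i = -27.6 cm.
The image is virtual, upright and enlarged, on the same side as the object.

27.6 cm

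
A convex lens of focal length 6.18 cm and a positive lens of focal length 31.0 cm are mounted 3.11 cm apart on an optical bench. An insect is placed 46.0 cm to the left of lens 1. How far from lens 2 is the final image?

3.57 cm

Lens 1: 1/d_i1 = 1/f₁ − 1/d_o1 = 1/(6.18) − 1/(46.0) = 0.1401, so d_i1 = 7.139 cm.
The intermediate image is 7.139 cm to the right of lens 1, which lies 4.029 cm to the right of lens 2 — a virtual object — so d_o2 = −4.029 cm.
Lens 2: 1/d_i2 = 1/f₂ − 1/d_o2 = 1/(31.0) − 1/(-4.029) = 0.2805, so d_i2 = 3.57 cm.
The final image is real, 3.57 cm to the right of lens 2 (overall magnification ≈ -0.14).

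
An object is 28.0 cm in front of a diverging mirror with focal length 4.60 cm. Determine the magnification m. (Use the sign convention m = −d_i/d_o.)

For a diverging mirror, f = -4.60 cm.
1/d_i = 1/f − 1/d_o = 1/(-4.600) − 1/(28.0) = -0.2531, so d_i = -3.951 cm.
m = −d_i/d_o = −(-3.951)/(28.0) = +0.141.
The image is virtual, upright and reduced, behind the mirror.

m = +0.141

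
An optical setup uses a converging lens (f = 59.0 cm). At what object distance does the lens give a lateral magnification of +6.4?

49.8 cm

m = −d_i/d_o ⇒ d_i = −m·d_o.
1/f = 1/d_o + 1/d_i = 1/d_o − 1/(m·d_o) = (1 − 1/m)/d_o, so d_o = f(1 − 1/m) = (59.00)(1 − 1/(+6.4)) = 49.8 cm.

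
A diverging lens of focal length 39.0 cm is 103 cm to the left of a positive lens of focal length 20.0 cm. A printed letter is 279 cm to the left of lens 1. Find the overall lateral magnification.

f₁ = −39.0 cm (diverging).
Lens 1: 1/d_i1 = 1/(-39.0) − 1/(279) = -0.02923, so d_i1 = -34.22 cm; m₁ = −d_i1/d_o1 = +0.1227.
d_o2 = 103 − (-34.22) = 137.2 cm.
Lens 2: 1/d_i2 = 1/(20.0) − 1/(137.2) = 0.04271, so d_i2 = 23.41 cm; m₂ = −d_i2/d_o2 = -0.1706.
m = m₁·m₂ = (+0.1227)(-0.1706) = -0.0209.

m = -0.0209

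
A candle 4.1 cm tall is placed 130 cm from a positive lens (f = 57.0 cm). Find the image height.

3.20 cm

1/d_i = 1/f − 1/d_o = 1/(57.00) − 1/(130) = 0.009852, so d_i = 101.5 cm.
m = −d_i/d_o = -0.7808.
|h_i| = |m|·h_o = 0.7808 × 4.1 = 3.20 cm. The image is real, inverted and reduced, on the far side of the lens.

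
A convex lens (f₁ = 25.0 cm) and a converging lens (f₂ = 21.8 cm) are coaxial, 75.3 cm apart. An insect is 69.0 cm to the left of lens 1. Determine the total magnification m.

Lens 1: 1/d_i1 = 1/(25.0) − 1/(69.0) = 0.02551, so d_i1 = 39.20 cm; m₁ = −d_i1/d_o1 = -0.5681.
d_o2 = 75.3 − (39.20) = 36.10 cm.
Lens 2: 1/d_i2 = 1/(21.8) − 1/(36.10) = 0.01817, so d_i2 = 55.03 cm; m₂ = −d_i2/d_o2 = -1.524.
m = m₁·m₂ = (-0.5681)(-1.524) = +0.866.

m = +0.866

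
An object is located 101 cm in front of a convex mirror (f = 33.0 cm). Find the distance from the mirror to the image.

24.9 cm

For a convex mirror, f = -33.0 cm.
Mirror equation: 1/d_i = 1/f − 1/d_o = 1/(-33.00) − 1/(101) = -0.03030 − 0.009901 = -0.04020, so d_i = -24.9 cm.
The image is virtual, upright and reduced, behind the mirror.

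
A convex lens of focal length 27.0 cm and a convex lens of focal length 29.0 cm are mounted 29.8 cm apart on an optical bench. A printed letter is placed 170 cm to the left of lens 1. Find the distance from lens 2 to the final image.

2.13 cm

Lens 1: 1/d_i1 = 1/f₁ − 1/d_o1 = 1/(27.0) − 1/(170) = 0.03115, so d_i1 = 32.10 cm.
The intermediate image is 32.10 cm to the right of lens 1, which lies 2.300 cm to the right of lens 2 — a virtual object — so d_o2 = −2.300 cm.
Lens 2: 1/d_i2 = 1/f₂ − 1/d_o2 = 1/(29.0) − 1/(-2.300) = 0.4693, so d_i2 = 2.13 cm.
The final image is real, 2.13 cm to the right of lens 2 (overall magnification ≈ -0.17).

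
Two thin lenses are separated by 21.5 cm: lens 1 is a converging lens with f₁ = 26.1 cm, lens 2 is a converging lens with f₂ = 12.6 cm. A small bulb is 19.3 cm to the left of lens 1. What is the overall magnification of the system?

m = -0.583

Lens 1: 1/d_i1 = 1/(26.1) − 1/(19.3) = -0.01350, so d_i1 = -74.08 cm; m₁ = −d_i1/d_o1 = +3.838.
d_o2 = 21.5 − (-74.08) = 95.58 cm.
Lens 2: 1/d_i2 = 1/(12.6) − 1/(95.58) = 0.06890, so d_i2 = 14.51 cm; m₂ = −d_i2/d_o2 = -0.1518.
m = m₁·m₂ = (+3.838)(-0.1518) = -0.583.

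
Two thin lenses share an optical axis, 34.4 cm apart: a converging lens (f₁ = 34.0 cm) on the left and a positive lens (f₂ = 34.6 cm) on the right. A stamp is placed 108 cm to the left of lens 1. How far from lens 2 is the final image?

Lens 1: 1/d_i1 = 1/f₁ − 1/d_o1 = 1/(34.0) − 1/(108) = 0.02015, so d_i1 = 49.62 cm.
The intermediate image is 49.62 cm to the right of lens 1, which lies 15.22 cm to the right of lens 2 — a virtual object — so d_o2 = −15.22 cm.
Lens 2: 1/d_i2 = 1/f₂ − 1/d_o2 = 1/(34.6) − 1/(-15.22) = 0.09460, so d_i2 = 10.6 cm.
The final image is real, 10.6 cm to the right of lens 2 (overall magnification ≈ -0.32).

10.6 cm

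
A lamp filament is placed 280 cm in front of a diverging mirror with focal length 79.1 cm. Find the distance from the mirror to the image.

61.7 cm

For a diverging mirror, f = -79.1 cm.
Mirror equation: 1/d_i = 1/f − 1/d_o = 1/(-79.10) − 1/(280) = -0.01264 − 0.003571 = -0.01621, so d_i = -61.7 cm.
The image is virtual, upright and reduced, behind the mirror.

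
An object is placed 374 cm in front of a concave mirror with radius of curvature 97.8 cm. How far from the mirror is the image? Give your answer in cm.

f = R/2 = 97.8/2 = 48.90 cm.
Mirror equation: 1/d_i = 1/f − 1/d_o = 1/(48.90) − 1/(374) = 0.02045 − 0.002674 = 0.01778, so d_i = 56.3 cm.
The image is real, inverted and reduced, in front of the mirror.

56.3 cm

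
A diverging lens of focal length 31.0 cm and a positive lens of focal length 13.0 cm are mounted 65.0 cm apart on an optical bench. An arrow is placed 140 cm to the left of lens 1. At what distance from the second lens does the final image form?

Lens 1 is diverging, so f₁ = −31.0 cm.
Lens 1: 1/d_i1 = 1/f₁ − 1/d_o1 = 1/(-31.0) − 1/(140) = -0.03940, so d_i1 = -25.38 cm.
The intermediate image is 25.38 cm to the left of lens 1 (virtual), which is 65.0 − (-25.38) = 90.38 cm to the left of lens 2, so d_o2 = +90.38 cm.
Lens 2: 1/d_i2 = 1/f₂ − 1/d_o2 = 1/(13.0) − 1/(90.38) = 0.06586, so d_i2 = 15.2 cm.
The final image is real, 15.2 cm to the right of lens 2 (overall magnification ≈ -0.030).

15.2 cm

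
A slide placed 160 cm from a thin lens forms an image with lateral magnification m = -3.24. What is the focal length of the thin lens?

m = −d_i/d_o ⇒ d_i = −m·d_o = −(-3.24)·(160) = 518.4 cm.
1/f = 1/d_o + 1/d_i = 1/(160) + 1/(518.4) = 0.008179, so f = 122 cm.
Since f is positive, the thin lens is converging.

f = 122 cm (converging)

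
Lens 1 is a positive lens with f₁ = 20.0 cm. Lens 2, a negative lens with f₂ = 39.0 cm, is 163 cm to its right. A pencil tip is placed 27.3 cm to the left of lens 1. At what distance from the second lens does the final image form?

27.0 cm

Lens 1: 1/d_i1 = 1/f₁ − 1/d_o1 = 1/(20.0) − 1/(27.3) = 0.01337, so d_i1 = 74.79 cm.
The intermediate image is 74.79 cm to the right of lens 1, which is 163 − (74.79) = 88.21 cm to the left of lens 2, so d_o2 = +88.21 cm.
Lens 2 is diverging, so f₂ = −39.0 cm.
Lens 2: 1/d_i2 = 1/f₂ − 1/d_o2 = 1/(-39.0) − 1/(88.21) = -0.03698, so d_i2 = -27.0 cm.
The final image is virtual, 27.0 cm to the left of lens 2 (overall magnification ≈ -0.84).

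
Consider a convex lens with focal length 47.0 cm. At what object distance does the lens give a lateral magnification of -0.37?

174 cm

m = −d_i/d_o ⇒ d_i = −m·d_o.
1/f = 1/d_o + 1/d_i = 1/d_o − 1/(m·d_o) = (1 − 1/m)/d_o, so d_o = f(1 − 1/m) = (47.00)(1 − 1/(-0.37)) = 174 cm.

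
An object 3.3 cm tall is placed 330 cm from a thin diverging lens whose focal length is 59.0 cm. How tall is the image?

For a diverging lens, f = -59.0 cm.
1/d_i = 1/f − 1/d_o = 1/(-59.00) − 1/(330) = -0.01998, so d_i = -50.05 cm.
m = −d_i/d_o = +0.1517.
|h_i| = |m|·h_o = 0.1517 × 3.3 = 0.501 cm. The image is virtual, upright and reduced, on the same side as the object.

0.501 cm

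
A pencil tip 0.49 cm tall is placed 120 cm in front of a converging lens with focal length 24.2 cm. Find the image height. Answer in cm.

0.124 cm

1/d_i = 1/f − 1/d_o = 1/(24.20) − 1/(120) = 0.03299, so d_i = 30.31 cm.
m = −d_i/d_o = -0.2526.
|h_i| = |m|·h_o = 0.2526 × 0.49 = 0.124 cm. The image is real, inverted and reduced, on the far side of the lens.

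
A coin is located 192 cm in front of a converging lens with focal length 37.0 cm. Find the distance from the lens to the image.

45.8 cm

Thin-lens equation: 1/v = 1/f − 1/u = 1/(37.00) − 1/(192) = 0.02703 − 0.005208 = 0.02182, so v = 45.8 cm.
The image is real, inverted and reduced, on the far side of the lens.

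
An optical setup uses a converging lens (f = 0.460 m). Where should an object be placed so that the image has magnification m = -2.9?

m = −d_i/d_o ⇒ d_i = −m·d_o.
1/f = 1/d_o + 1/d_i = 1/d_o − 1/(m·d_o) = (1 − 1/m)/d_o, so d_o = f(1 − 1/m) = (0.4600)(1 − 1/(-2.9)) = 0.619 m.

0.619 m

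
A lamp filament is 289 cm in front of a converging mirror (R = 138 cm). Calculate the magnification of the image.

m = -0.314

f = R/2 = 138/2 = 69.00 cm.
1/d_i = 1/f − 1/d_o = 1/(69.00) − 1/(289) = 0.01103, so d_i = 90.64 cm.
m = −d_i/d_o = −(90.64)/(289) = -0.314.
The image is real, inverted and reduced, in front of the mirror.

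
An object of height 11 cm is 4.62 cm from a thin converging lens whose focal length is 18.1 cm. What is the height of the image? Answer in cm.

14.8 cm

1/d_i = 1/f − 1/d_o = 1/(18.10) − 1/(4.62) = -0.1612, so d_i = -6.203 cm.
m = −d_i/d_o = +1.343.
|h_i| = |m|·h_o = 1.343 × 11 = 14.8 cm. The image is virtual, upright and enlarged, on the same side as the object.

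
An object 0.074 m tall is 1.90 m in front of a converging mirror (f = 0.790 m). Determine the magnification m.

m = -0.712

1/d_i = 1/f − 1/d_o = 1/(0.7900) − 1/(1.90) = 0.7395, so d_i = 1.352 m.
m = −d_i/d_o = −(1.352)/(1.90) = -0.712.
The image is real, inverted and reduced, in front of the mirror.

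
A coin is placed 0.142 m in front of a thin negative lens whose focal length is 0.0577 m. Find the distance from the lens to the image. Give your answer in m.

0.0410 m

For a negative lens, f = -0.0577 m.
Lens equation: 1/v = 1/f − 1/u = 1/(-0.05770) − 1/(0.142) = -17.33 − 7.042 = -24.37, so v = -0.0410 m.
The image is virtual, upright and reduced, on the same side as the object.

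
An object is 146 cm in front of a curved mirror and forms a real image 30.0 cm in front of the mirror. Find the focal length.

f = 24.9 cm (concave)

Real image ⇒ d_i = +30.0 cm.
1/f = 1/d_o + 1/d_i = 1/(146) + 1/(30.0) = 0.04018, so f = 24.9 cm.
Since f is positive, the curved mirror is concave.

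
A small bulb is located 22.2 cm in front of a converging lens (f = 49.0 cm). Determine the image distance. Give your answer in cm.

Lens equation: 1/s_i = 1/f − 1/s_o = 1/(49.00) − 1/(22.2) = 0.02041 − 0.04505 = -0.02464, so s_i = -40.6 cm.
The image is virtual, upright and enlarged, on the same side as the object.

40.6 cm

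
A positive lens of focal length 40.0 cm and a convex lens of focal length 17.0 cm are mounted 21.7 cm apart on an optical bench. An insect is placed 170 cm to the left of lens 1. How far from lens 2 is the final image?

10.9 cm

Lens 1: 1/d_i1 = 1/f₁ − 1/d_o1 = 1/(40.0) − 1/(170) = 0.01912, so d_i1 = 52.31 cm.
The intermediate image is 52.31 cm to the right of lens 1, which lies 30.61 cm to the right of lens 2 — a virtual object — so d_o2 = −30.61 cm.
Lens 2: 1/d_i2 = 1/f₂ − 1/d_o2 = 1/(17.0) − 1/(-30.61) = 0.09149, so d_i2 = 10.9 cm.
The final image is real, 10.9 cm to the right of lens 2 (overall magnification ≈ -0.11).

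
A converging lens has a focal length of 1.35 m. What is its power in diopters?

P = +0.741 D

P = 1/f = 1/(1.35 m) = +0.741 D.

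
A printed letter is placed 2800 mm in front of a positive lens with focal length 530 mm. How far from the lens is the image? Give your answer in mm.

Thin-lens equation: 1/d_i = 1/f − 1/d_o = 1/(530.0) − 1/(2800) = 0.001887 − 0.0003571 = 0.001530, so d_i = 654 mm.
The image is real, inverted and reduced, on the far side of the lens.

654 mm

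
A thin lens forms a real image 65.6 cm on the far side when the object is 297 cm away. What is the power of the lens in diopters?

P = +1.86 D

d_i = +65.6 cm.
1/f = 1/d_o + 1/d_i = 1/(297) + 1/(65.6) = 0.01861 cm⁻¹.
f = 53.73 cm = 0.5373 m, so P = 1/f = +1.86 D.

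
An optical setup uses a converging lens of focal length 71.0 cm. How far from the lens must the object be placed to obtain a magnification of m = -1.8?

110 cm

m = −d_i/d_o ⇒ d_i = −m·d_o.
1/f = 1/d_o + 1/d_i = 1/d_o − 1/(m·d_o) = (1 − 1/m)/d_o, so d_o = f(1 − 1/m) = (71.00)(1 − 1/(-1.8)) = 110 cm.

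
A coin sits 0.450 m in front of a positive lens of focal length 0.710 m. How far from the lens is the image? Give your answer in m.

Lens equation: 1/s_i = 1/f − 1/s_o = 1/(0.7100) − 1/(0.450) = 1.408 − 2.222 = -0.8138, so s_i = -1.23 m.
The image is virtual, upright and enlarged, on the same side as the object.

1.23 m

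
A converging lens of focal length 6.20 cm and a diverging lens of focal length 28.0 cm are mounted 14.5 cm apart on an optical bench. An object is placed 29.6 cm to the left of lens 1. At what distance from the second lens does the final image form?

Lens 1: 1/d_i1 = 1/f₁ − 1/d_o1 = 1/(6.20) − 1/(29.6) = 0.1275, so d_i1 = 7.843 cm.
The intermediate image is 7.843 cm to the right of lens 1, which is 14.5 − (7.843) = 6.657 cm to the left of lens 2, so d_o2 = +6.657 cm.
Lens 2 is diverging, so f₂ = −28.0 cm.
Lens 2: 1/d_i2 = 1/f₂ − 1/d_o2 = 1/(-28.0) − 1/(6.657) = -0.1859, so d_i2 = -5.38 cm.
The final image is virtual, 5.38 cm to the left of lens 2 (overall magnification ≈ -0.21).

5.38 cm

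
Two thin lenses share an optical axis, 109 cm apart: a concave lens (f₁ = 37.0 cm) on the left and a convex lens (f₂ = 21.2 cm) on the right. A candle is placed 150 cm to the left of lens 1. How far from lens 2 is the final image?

25.0 cm

Lens 1 is diverging, so f₁ = −37.0 cm.
Lens 1: 1/d_i1 = 1/f₁ − 1/d_o1 = 1/(-37.0) − 1/(150) = -0.03369, so d_i1 = -29.68 cm.
The intermediate image is 29.68 cm to the left of lens 1 (virtual), which is 109 − (-29.68) = 138.7 cm to the left of lens 2, so d_o2 = +138.7 cm.
Lens 2: 1/d_i2 = 1/f₂ − 1/d_o2 = 1/(21.2) − 1/(138.7) = 0.03996, so d_i2 = 25.0 cm.
The final image is real, 25.0 cm to the right of lens 2 (overall magnification ≈ -0.036).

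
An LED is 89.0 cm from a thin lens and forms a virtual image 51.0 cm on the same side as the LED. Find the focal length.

f = -119 cm (diverging)

Virtual image ⇒ d_i = −51.0 cm.
1/f = 1/d_o + 1/d_i = 1/(89.0) + 1/(-51.0) = -0.008372, so f = -119 cm.
Since f is negative, the thin lens is diverging.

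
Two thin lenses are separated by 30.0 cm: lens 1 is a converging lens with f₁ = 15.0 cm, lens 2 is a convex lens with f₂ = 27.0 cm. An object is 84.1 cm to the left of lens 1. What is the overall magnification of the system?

m = -0.384

Lens 1: 1/d_i1 = 1/(15.0) − 1/(84.1) = 0.05478, so d_i1 = 18.26 cm; m₁ = −d_i1/d_o1 = -0.2171.
d_o2 = 30.0 − (18.26) = 11.74 cm.
Lens 2: 1/d_i2 = 1/(27.0) − 1/(11.74) = -0.04814, so d_i2 = -20.77 cm; m₂ = −d_i2/d_o2 = +1.769.
m = m₁·m₂ = (-0.2171)(+1.769) = -0.384.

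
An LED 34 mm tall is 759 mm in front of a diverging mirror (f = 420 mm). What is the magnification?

For a diverging mirror, f = -420 mm.
1/d_i = 1/f − 1/d_o = 1/(-420.0) − 1/(759) = -0.003698, so d_i = -270.4 mm.
m = −d_i/d_o = −(-270.4)/(759) = +0.356.
The image is virtual, upright and reduced, behind the mirror.

m = +0.356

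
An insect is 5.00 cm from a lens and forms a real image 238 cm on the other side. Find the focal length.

Real image ⇒ d_i = +238 cm.
1/f = 1/d_o + 1/d_i = 1/(5.00) + 1/(238) = 0.2042, so f = 4.90 cm.
Since f is positive, the lens is converging.

f = 4.90 cm (converging)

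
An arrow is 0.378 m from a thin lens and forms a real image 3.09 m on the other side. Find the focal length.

Real image ⇒ d_i = +3.09 m.
1/f = 1/d_o + 1/d_i = 1/(0.378) + 1/(3.09) = 2.969, so f = 0.337 m.
Since f is positive, the thin lens is converging.

f = 0.337 m (converging)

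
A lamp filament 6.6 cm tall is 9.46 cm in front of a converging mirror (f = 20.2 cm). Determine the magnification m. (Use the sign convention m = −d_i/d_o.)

m = +1.88

1/d_i = 1/f − 1/d_o = 1/(20.20) − 1/(9.46) = -0.05620, so d_i = -17.79 cm.
m = −d_i/d_o = −(-17.79)/(9.46) = +1.88.
The image is virtual, upright and enlarged, behind the mirror.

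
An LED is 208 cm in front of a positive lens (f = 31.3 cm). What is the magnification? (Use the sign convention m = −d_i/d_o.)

1/d_i = 1/f − 1/d_o = 1/(31.30) − 1/(208) = 0.02714, so d_i = 36.84 cm.
m = −d_i/d_o = −(36.84)/(208) = -0.177.
The image is real, inverted and reduced, on the far side of the lens.

m = -0.177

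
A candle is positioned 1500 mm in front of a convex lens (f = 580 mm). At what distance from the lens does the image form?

Thin-lens equation: 1/v = 1/f − 1/u = 1/(580.0) − 1/(1500) = 0.001724 − 0.0006667 = 0.001057, so v = 946 mm.
The image is real, inverted and reduced, on the far side of the lens.

946 mm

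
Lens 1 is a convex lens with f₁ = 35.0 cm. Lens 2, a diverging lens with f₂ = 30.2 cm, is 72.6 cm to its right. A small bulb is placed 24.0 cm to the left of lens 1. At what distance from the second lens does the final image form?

Lens 1: 1/d_i1 = 1/f₁ − 1/d_o1 = 1/(35.0) − 1/(24.0) = -0.01310, so d_i1 = -76.36 cm.
The intermediate image is 76.36 cm to the left of lens 1 (virtual), which is 72.6 − (-76.36) = 149.0 cm to the left of lens 2, so d_o2 = +149.0 cm.
Lens 2 is diverging, so f₂ = −30.2 cm.
Lens 2: 1/d_i2 = 1/f₂ − 1/d_o2 = 1/(-30.2) − 1/(149.0) = -0.03982, so d_i2 = -25.1 cm.
The final image is virtual, 25.1 cm to the left of lens 2 (overall magnification ≈ 0.54).

25.1 cm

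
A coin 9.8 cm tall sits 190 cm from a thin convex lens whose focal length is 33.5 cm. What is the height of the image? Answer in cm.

2.10 cm

1/d_i = 1/f − 1/d_o = 1/(33.50) − 1/(190) = 0.02459, so d_i = 40.67 cm.
m = −d_i/d_o = -0.2141.
|h_i| = |m|·h_o = 0.2141 × 9.8 = 2.10 cm. The image is real, inverted and reduced, on the far side of the lens.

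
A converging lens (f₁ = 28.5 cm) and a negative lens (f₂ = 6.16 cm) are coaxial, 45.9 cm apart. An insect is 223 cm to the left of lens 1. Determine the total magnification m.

Lens 1: 1/d_i1 = 1/(28.5) − 1/(223) = 0.03060, so d_i1 = 32.68 cm; m₁ = −d_i1/d_o1 = -0.1465.
d_o2 = 45.9 − (32.68) = 13.22 cm.
f₂ = −6.16 cm (diverging).
Lens 2: 1/d_i2 = 1/(-6.16) − 1/(13.22) = -0.2380, so d_i2 = -4.202 cm; m₂ = −d_i2/d_o2 = +0.3179.
m = m₁·m₂ = (-0.1465)(+0.3179) = -0.0466.

m = -0.0466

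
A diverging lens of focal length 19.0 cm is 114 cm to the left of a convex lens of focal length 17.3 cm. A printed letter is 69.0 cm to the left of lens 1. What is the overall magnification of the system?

m = -0.0335

f₁ = −19.0 cm (diverging).
Lens 1: 1/d_i1 = 1/(-19.0) − 1/(69.0) = -0.06712, so d_i1 = -14.90 cm; m₁ = −d_i1/d_o1 = +0.2159.
d_o2 = 114 − (-14.90) = 128.9 cm.
Lens 2: 1/d_i2 = 1/(17.3) − 1/(128.9) = 0.05005, so d_i2 = 19.98 cm; m₂ = −d_i2/d_o2 = -0.1550.
m = m₁·m₂ = (+0.2159)(-0.1550) = -0.0335.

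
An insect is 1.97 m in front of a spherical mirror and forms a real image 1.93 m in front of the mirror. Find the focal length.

Real image ⇒ d_i = +1.93 m.
1/f = 1/d_o + 1/d_i = 1/(1.97) + 1/(1.93) = 1.026, so f = 0.975 m.
Since f is positive, the spherical mirror is concave.

f = 0.975 m (concave)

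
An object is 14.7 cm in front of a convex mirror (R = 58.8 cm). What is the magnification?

f = R/2 = 58.8/2 = 29.40 cm; for a convex mirror, f = -29.40 cm.
1/d_i = 1/f − 1/d_o = 1/(-29.40) − 1/(14.7) = -0.1020, so d_i = -9.800 cm.
m = −d_i/d_o = −(-9.800)/(14.7) = +0.667.
The image is virtual, upright and reduced, behind the mirror.

m = +0.667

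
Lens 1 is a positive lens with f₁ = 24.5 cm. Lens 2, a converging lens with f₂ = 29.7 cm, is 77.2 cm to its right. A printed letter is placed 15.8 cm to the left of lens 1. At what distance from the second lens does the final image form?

39.3 cm

Lens 1: 1/d_i1 = 1/f₁ − 1/d_o1 = 1/(24.5) − 1/(15.8) = -0.02247, so d_i1 = -44.49 cm.
The intermediate image is 44.49 cm to the left of lens 1 (virtual), which is 77.2 − (-44.49) = 121.7 cm to the left of lens 2, so d_o2 = +121.7 cm.
Lens 2: 1/d_i2 = 1/f₂ − 1/d_o2 = 1/(29.7) − 1/(121.7) = 0.02545, so d_i2 = 39.3 cm.
The final image is real, 39.3 cm to the right of lens 2 (overall magnification ≈ -0.91).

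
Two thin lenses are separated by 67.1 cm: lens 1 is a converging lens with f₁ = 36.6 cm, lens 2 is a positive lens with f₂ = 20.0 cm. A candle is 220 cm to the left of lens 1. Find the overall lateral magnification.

m = +1.25

Lens 1: 1/d_i1 = 1/(36.6) − 1/(220) = 0.02278, so d_i1 = 43.90 cm; m₁ = −d_i1/d_o1 = -0.1995.
d_o2 = 67.1 − (43.90) = 23.20 cm.
Lens 2: 1/d_i2 = 1/(20.0) − 1/(23.20) = 0.006897, so d_i2 = 145.0 cm; m₂ = −d_i2/d_o2 = -6.250.
m = m₁·m₂ = (-0.1995)(-6.250) = +1.25.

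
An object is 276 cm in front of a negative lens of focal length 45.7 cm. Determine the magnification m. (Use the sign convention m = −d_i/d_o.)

m = +0.142

For a negative lens, f = -45.7 cm.
1/d_i = 1/f − 1/d_o = 1/(-45.70) − 1/(276) = -0.02551, so d_i = -39.21 cm.
m = −d_i/d_o = −(-39.21)/(276) = +0.142.
The image is virtual, upright and reduced, on the same side as the object.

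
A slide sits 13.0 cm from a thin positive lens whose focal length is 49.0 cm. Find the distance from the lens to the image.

17.7 cm

Thin-lens equation: 1/s_i = 1/f − 1/s_o = 1/(49.00) − 1/(13.0) = 0.02041 − 0.07692 = -0.05651, so s_i = -17.7 cm.
The image is virtual, upright and enlarged, on the same side as the object.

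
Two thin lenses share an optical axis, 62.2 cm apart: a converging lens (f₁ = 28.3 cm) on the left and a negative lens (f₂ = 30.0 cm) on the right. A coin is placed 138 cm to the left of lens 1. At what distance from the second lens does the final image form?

14.1 cm

Lens 1: 1/d_i1 = 1/f₁ − 1/d_o1 = 1/(28.3) − 1/(138) = 0.02809, so d_i1 = 35.60 cm.
The intermediate image is 35.60 cm to the right of lens 1, which is 62.2 − (35.60) = 26.60 cm to the left of lens 2, so d_o2 = +26.60 cm.
Lens 2 is diverging, so f₂ = −30.0 cm.
Lens 2: 1/d_i2 = 1/f₂ − 1/d_o2 = 1/(-30.0) − 1/(26.60) = -0.07093, so d_i2 = -14.1 cm.
The final image is virtual, 14.1 cm to the left of lens 2 (overall magnification ≈ -0.14).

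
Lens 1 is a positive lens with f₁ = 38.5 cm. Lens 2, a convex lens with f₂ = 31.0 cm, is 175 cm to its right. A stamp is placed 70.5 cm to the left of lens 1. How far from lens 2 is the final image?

47.2 cm

Lens 1: 1/d_i1 = 1/f₁ − 1/d_o1 = 1/(38.5) − 1/(70.5) = 0.01179, so d_i1 = 84.82 cm.
The intermediate image is 84.82 cm to the right of lens 1, which is 175 − (84.82) = 90.18 cm to the left of lens 2, so d_o2 = +90.18 cm.
Lens 2: 1/d_i2 = 1/f₂ − 1/d_o2 = 1/(31.0) − 1/(90.18) = 0.02117, so d_i2 = 47.2 cm.
The final image is real, 47.2 cm to the right of lens 2 (overall magnification ≈ 0.63).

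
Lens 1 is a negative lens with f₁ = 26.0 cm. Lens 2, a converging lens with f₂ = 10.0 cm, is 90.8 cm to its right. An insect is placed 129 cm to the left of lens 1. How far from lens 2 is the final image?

Lens 1 is diverging, so f₁ = −26.0 cm.
Lens 1: 1/d_i1 = 1/f₁ − 1/d_o1 = 1/(-26.0) − 1/(129) = -0.04621, so d_i1 = -21.64 cm.
The intermediate image is 21.64 cm to the left of lens 1 (virtual), which is 90.8 − (-21.64) = 112.4 cm to the left of lens 2, so d_o2 = +112.4 cm.
Lens 2: 1/d_i2 = 1/f₂ − 1/d_o2 = 1/(10.0) − 1/(112.4) = 0.09110, so d_i2 = 11.0 cm.
The final image is real, 11.0 cm to the right of lens 2 (overall magnification ≈ -0.016).

11.0 cm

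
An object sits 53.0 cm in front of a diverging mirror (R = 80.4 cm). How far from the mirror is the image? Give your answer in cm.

f = R/2 = 80.4/2 = 40.20 cm; for a diverging mirror, f = -40.20 cm.
Mirror equation: 1/s_i = 1/f − 1/s_o = 1/(-40.20) − 1/(53.0) = -0.02488 − 0.01887 = -0.04374, so s_i = -22.9 cm.
The image is virtual, upright and reduced, behind the mirror.

22.9 cm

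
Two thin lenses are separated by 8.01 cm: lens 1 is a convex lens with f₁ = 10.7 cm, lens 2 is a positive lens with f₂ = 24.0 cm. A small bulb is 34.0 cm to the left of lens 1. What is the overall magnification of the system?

Lens 1: 1/d_i1 = 1/(10.7) − 1/(34.0) = 0.06405, so d_i1 = 15.61 cm; m₁ = −d_i1/d_o1 = -0.4591.
d_o2 = 8.01 − (15.61) = -7.600 cm (virtual object).
Lens 2: 1/d_i2 = 1/(24.0) − 1/(-7.600) = 0.1732, so d_i2 = 5.772 cm; m₂ = −d_i2/d_o2 = +0.7595.
m = m₁·m₂ = (-0.4591)(+0.7595) = -0.349.

m = -0.349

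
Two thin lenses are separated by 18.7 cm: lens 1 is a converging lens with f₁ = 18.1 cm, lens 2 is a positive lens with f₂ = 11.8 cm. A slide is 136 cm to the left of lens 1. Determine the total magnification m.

m = -0.130

Lens 1: 1/d_i1 = 1/(18.1) − 1/(136) = 0.04790, so d_i1 = 20.88 cm; m₁ = −d_i1/d_o1 = -0.1535.
d_o2 = 18.7 − (20.88) = -2.180 cm (virtual object).
Lens 2: 1/d_i2 = 1/(11.8) − 1/(-2.180) = 0.5435, so d_i2 = 1.840 cm; m₂ = −d_i2/d_o2 = +0.8441.
m = m₁·m₂ = (-0.1535)(+0.8441) = -0.130.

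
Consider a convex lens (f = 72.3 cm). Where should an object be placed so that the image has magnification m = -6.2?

m = −d_i/d_o ⇒ d_i = −m·d_o.
1/f = 1/d_o + 1/d_i = 1/d_o − 1/(m·d_o) = (1 − 1/m)/d_o, so d_o = f(1 − 1/m) = (72.30)(1 − 1/(-6.2)) = 84.0 cm.

84.0 cm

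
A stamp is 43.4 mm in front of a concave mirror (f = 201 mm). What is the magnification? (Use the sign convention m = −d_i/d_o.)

m = +1.28

1/d_i = 1/f − 1/d_o = 1/(201.0) − 1/(43.4) = -0.01807, so d_i = -55.35 mm.
m = −d_i/d_o = −(-55.35)/(43.4) = +1.28.
The image is virtual, upright and enlarged, behind the mirror.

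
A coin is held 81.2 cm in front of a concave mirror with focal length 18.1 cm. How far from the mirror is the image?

Mirror equation: 1/v = 1/f − 1/u = 1/(18.10) − 1/(81.2) = 0.05525 − 0.01232 = 0.04293, so v = 23.3 cm.
The image is real, inverted and reduced, in front of the mirror.

23.3 cm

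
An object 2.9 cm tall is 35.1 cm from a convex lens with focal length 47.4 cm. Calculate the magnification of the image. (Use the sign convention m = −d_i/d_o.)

1/d_i = 1/f − 1/d_o = 1/(47.40) − 1/(35.1) = -0.007393, so d_i = -135.3 cm.
m = −d_i/d_o = −(-135.3)/(35.1) = +3.85.
The image is virtual, upright and enlarged, on the same side as the object.

m = +3.85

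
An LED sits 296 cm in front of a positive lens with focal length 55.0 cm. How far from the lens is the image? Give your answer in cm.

67.6 cm

Lens equation: 1/q = 1/f − 1/p = 1/(55.00) − 1/(296) = 0.01818 − 0.003378 = 0.01480, so q = 67.6 cm.
The image is real, inverted and reduced, on the far side of the lens.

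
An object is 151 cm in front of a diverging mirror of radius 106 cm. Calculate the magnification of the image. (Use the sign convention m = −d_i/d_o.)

m = +0.260

f = R/2 = 106/2 = 53.00 cm; for a diverging mirror, f = -53.00 cm.
1/d_i = 1/f − 1/d_o = 1/(-53.00) − 1/(151) = -0.02549, so d_i = -39.23 cm.
m = −d_i/d_o = −(-39.23)/(151) = +0.260.
The image is virtual, upright and reduced, behind the mirror.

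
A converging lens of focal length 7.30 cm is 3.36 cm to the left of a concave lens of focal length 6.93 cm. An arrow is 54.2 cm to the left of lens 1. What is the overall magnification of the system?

Lens 1: 1/d_i1 = 1/(7.30) − 1/(54.2) = 0.1185, so d_i1 = 8.436 cm; m₁ = −d_i1/d_o1 = -0.1556.
d_o2 = 3.36 − (8.436) = -5.076 cm (virtual object).
f₂ = −6.93 cm (diverging).
Lens 2: 1/d_i2 = 1/(-6.93) − 1/(-5.076) = 0.05271, so d_i2 = 18.97 cm; m₂ = −d_i2/d_o2 = +3.738.
m = m₁·m₂ = (-0.1556)(+3.738) = -0.582.

m = -0.582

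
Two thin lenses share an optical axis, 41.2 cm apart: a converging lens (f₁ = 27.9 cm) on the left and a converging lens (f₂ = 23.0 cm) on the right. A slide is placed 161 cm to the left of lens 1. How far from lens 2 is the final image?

11.0 cm

Lens 1: 1/d_i1 = 1/f₁ − 1/d_o1 = 1/(27.9) − 1/(161) = 0.02963, so d_i1 = 33.75 cm.
The intermediate image is 33.75 cm to the right of lens 1, which is 41.2 − (33.75) = 7.450 cm to the left of lens 2, so d_o2 = +7.450 cm.
Lens 2: 1/d_i2 = 1/f₂ − 1/d_o2 = 1/(23.0) − 1/(7.450) = -0.09075, so d_i2 = -11.0 cm.
The final image is virtual, 11.0 cm to the left of lens 2 (overall magnification ≈ -0.31).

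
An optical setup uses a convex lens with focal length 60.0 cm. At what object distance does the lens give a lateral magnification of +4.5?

m = −d_i/d_o ⇒ d_i = −m·d_o.
1/f = 1/d_o + 1/d_i = 1/d_o − 1/(m·d_o) = (1 − 1/m)/d_o, so d_o = f(1 − 1/m) = (60.00)(1 − 1/(+4.5)) = 46.7 cm.

46.7 cm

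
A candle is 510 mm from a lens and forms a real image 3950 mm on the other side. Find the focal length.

f = 452 mm (converging)

Real image ⇒ d_i = +3950 mm.
1/f = 1/d_o + 1/d_i = 1/(510) + 1/(3950) = 0.002214, so f = 452 mm.
Since f is positive, the lens is converging.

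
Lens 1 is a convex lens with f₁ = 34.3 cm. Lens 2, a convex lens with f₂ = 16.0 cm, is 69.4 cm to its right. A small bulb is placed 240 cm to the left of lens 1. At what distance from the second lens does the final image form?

35.1 cm

Lens 1: 1/d_i1 = 1/f₁ − 1/d_o1 = 1/(34.3) − 1/(240) = 0.02499, so d_i1 = 40.02 cm.
The intermediate image is 40.02 cm to the right of lens 1, which is 69.4 − (40.02) = 29.38 cm to the left of lens 2, so d_o2 = +29.38 cm.
Lens 2: 1/d_i2 = 1/f₂ − 1/d_o2 = 1/(16.0) − 1/(29.38) = 0.02846, so d_i2 = 35.1 cm.
The final image is real, 35.1 cm to the right of lens 2 (overall magnification ≈ 0.20).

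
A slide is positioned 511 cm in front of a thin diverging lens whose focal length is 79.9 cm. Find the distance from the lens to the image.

69.1 cm

For a diverging lens, f = -79.9 cm.
Lens equation: 1/q = 1/f − 1/p = 1/(-79.90) − 1/(511) = -0.01252 − 0.001957 = -0.01447, so q = -69.1 cm.
The image is virtual, upright and reduced, on the same side as the object.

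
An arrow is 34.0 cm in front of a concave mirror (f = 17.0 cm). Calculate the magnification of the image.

1/d_i = 1/f − 1/d_o = 1/(17.00) − 1/(34.0) = 0.02941, so d_i = 34.00 cm.
m = −d_i/d_o = −(34.00)/(34.0) = -1.00.
The image is real, inverted and same size, in front of the mirror.

m = -1.00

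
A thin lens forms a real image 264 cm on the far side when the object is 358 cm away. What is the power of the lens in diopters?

d_i = +264 cm.
1/f = 1/d_o + 1/d_i = 1/(358) + 1/(264) = 0.006581 cm⁻¹.
f = 151.9 cm = 1.519 m, so P = 1/f = +0.658 D.

P = +0.658 D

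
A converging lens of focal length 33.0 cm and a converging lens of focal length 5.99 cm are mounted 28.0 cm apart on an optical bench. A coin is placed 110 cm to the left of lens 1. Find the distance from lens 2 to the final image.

4.56 cm

Lens 1: 1/d_i1 = 1/f₁ − 1/d_o1 = 1/(33.0) − 1/(110) = 0.02121, so d_i1 = 47.14 cm.
The intermediate image is 47.14 cm to the right of lens 1, which lies 19.14 cm to the right of lens 2 — a virtual object — so d_o2 = −19.14 cm.
Lens 2: 1/d_i2 = 1/f₂ − 1/d_o2 = 1/(5.99) − 1/(-19.14) = 0.2192, so d_i2 = 4.56 cm.
The final image is real, 4.56 cm to the right of lens 2 (overall magnification ≈ -0.10).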